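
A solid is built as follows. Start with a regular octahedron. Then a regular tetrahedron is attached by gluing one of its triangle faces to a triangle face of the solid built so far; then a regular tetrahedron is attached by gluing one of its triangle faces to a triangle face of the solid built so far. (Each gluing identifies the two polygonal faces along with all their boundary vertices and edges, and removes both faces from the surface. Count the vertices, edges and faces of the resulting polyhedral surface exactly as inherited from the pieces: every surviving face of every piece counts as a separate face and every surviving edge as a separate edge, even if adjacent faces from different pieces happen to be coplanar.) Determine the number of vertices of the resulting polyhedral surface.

A regular octahedron: V=6, E=12, F=8.
Attach a regular tetrahedron (V=4, E=6, F=4) along a 3-gon: merge 3 vertices and 3 edges, delete both glued faces → V=7, E=15, F=10.
Attach a regular tetrahedron (V=4, E=6, F=4) along a 3-gon: merge 3 vertices and 3 edges, delete both glued faces → V=8, E=18, F=12.
Check: V − E + F = 8 − 18 + 12 = 2.

8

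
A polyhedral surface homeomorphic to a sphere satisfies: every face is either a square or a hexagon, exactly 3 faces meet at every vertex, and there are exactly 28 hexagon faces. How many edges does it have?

Let x be the number of squares; then F = 28 + x.
Edge–face incidences: 2E = 6·28 + 4·x = 168 + 4x.
Every vertex has degree 3, so 3V = 2E.
Euler: V − E + F = 2 ⇒ (2E)/3 − E + (28 + x) = 2.
Multiply by 6: 2·(2E) − 3·(2E) + 6·(28 + x) = 12, i.e. 168 + 6x − (168 + 4x) = 12.
Collecting terms: 2x = 12, so x = 6.
Then 2E = 168 + 4·6 = 192, so E = 96, V = 2E/3 = 64, F = 28 + 6 = 34.

96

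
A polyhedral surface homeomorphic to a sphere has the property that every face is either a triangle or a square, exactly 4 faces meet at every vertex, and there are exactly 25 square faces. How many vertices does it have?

31

Let x be the number of triangles; then F = 25 + x.
Edge–face incidences: 2E = 4·25 + 3·x = 100 + 3x.
Every vertex has degree 4, so 4V = 2E.
Euler: V − E + F = 2 ⇒ (2E)/4 − E + (25 + x) = 2.
Multiply by 8: 2·(2E) − 4·(2E) + 8·(25 + x) = 16, i.e. 200 + 8x − 2·(100 + 3x) = 16.
Collecting terms: 2x = 16, so x = 8.
Then 2E = 100 + 3·8 = 124, so E = 62, V = 2E/4 = 31, F = 25 + 8 = 33.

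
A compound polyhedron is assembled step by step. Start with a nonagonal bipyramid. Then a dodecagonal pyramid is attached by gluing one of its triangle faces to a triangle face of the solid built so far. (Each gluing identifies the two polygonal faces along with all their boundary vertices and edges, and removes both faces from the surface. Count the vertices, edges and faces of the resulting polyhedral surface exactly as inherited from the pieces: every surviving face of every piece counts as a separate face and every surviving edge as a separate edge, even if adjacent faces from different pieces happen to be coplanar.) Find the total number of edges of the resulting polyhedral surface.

A nonagonal bipyramid: V=11, E=27, F=18.
Attach a dodecagonal pyramid (V=13, E=24, F=13) along a 3-gon: merge 3 vertices and 3 edges, delete both glued faces → V=21, E=48, F=29.
Check: V − E + F = 21 − 48 + 29 = 2.

48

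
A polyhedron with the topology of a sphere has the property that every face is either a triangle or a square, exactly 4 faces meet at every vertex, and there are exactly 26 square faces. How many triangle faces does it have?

8

Let x be the number of triangles; then F = 26 + x.
Edge–face incidences: 2E = 4·26 + 3·x = 104 + 3x.
Every vertex has degree 4, so 4V = 2E.
Euler: V − E + F = 2 ⇒ (2E)/4 − E + (26 + x) = 2.
Multiply by 8: 2·(2E) − 4·(2E) + 8·(26 + x) = 16, i.e. 208 + 8x − 2·(104 + 3x) = 16.
Collecting terms: 2x = 16, so x = 8.
Then 2E = 104 + 3·8 = 128, so E = 64, V = 2E/4 = 32, F = 26 + 8 = 34.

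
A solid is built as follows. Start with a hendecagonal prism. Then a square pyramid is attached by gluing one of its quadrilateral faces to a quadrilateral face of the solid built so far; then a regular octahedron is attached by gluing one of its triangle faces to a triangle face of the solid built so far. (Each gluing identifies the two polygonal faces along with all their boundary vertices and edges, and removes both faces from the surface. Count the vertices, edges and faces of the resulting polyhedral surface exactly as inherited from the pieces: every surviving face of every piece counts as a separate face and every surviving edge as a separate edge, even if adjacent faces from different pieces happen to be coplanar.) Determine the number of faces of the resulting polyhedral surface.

A hendecagonal prism: V=22, E=33, F=13.
Attach a square pyramid (V=5, E=8, F=5) along a 4-gon: merge 4 vertices and 4 edges, delete both glued faces → V=23, E=37, F=16.
Attach a regular octahedron (V=6, E=12, F=8) along a 3-gon: merge 3 vertices and 3 edges, delete both glued faces → V=26, E=46, F=22.
Check: V − E + F = 26 − 46 + 22 = 2.

22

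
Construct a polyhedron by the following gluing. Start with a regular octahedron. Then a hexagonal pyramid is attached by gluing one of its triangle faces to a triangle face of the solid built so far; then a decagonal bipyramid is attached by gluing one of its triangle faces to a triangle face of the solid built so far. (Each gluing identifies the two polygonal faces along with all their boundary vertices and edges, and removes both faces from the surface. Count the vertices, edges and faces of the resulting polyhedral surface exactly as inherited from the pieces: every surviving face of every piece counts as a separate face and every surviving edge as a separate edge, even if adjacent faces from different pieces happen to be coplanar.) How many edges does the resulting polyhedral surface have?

48

A regular octahedron: V=6, E=12, F=8.
Attach a hexagonal pyramid (V=7, E=12, F=7) along a 3-gon: merge 3 vertices and 3 edges, delete both glued faces → V=10, E=21, F=13.
Attach a decagonal bipyramid (V=12, E=30, F=20) along a 3-gon: merge 3 vertices and 3 edges, delete both glued faces → V=19, E=48, F=31.
Check: V − E + F = 19 − 48 + 31 = 2.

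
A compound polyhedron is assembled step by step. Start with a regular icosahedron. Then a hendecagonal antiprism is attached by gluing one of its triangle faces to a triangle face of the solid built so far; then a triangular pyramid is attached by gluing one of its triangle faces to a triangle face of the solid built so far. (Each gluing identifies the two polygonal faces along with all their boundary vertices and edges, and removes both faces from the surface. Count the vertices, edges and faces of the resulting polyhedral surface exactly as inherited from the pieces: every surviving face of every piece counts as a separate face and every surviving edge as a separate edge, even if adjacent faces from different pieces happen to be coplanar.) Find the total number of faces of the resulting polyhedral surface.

44

A regular icosahedron: V=12, E=30, F=20.
Attach a hendecagonal antiprism (V=22, E=44, F=24) along a 3-gon: merge 3 vertices and 3 edges, delete both glued faces → V=31, E=71, F=42.
Attach a triangular pyramid (V=4, E=6, F=4) along a 3-gon: merge 3 vertices and 3 edges, delete both glued faces → V=32, E=74, F=44.
Check: V − E + F = 32 − 74 + 44 = 2.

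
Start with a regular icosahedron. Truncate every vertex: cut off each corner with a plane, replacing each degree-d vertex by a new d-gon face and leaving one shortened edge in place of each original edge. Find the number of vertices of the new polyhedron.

60

The base solid has V = 12, E = 30, F = 20.
Truncation replaces each original edge-end by a new vertex, so V′ = 2E = 60.
Each original edge survives, and each old vertex of degree d contributes d new edges; summing degrees gives Σd = 2E, so E′ = E + 2E = 3E = 90.
Each original face survives and each original vertex becomes one new face: F′ = F + V = 32.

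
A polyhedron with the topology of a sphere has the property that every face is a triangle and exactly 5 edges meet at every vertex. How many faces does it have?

20

Each face has 3 edges and each edge borders two faces, so 2E = 3F.
Each vertex has degree 5, so 5V = 2E and hence V = 3F/5.
Euler: V − E + F = 2 ⇒ (3F/5) − (3F/2) + F = 2.
Multiply by 10: (6 − 15 + 10)F = 20, i.e. 1F = 20.
So F = 20, E = 3·20/2 = 30, V = 3·20/5 = 12.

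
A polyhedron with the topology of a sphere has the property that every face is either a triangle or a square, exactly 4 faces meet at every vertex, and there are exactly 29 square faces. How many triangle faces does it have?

8

Let x be the number of triangles; then F = 29 + x.
Edge–face incidences: 2E = 4·29 + 3·x = 116 + 3x.
Every vertex has degree 4, so 4V = 2E.
Euler: V − E + F = 2 ⇒ (2E)/4 − E + (29 + x) = 2.
Multiply by 8: 2·(2E) − 4·(2E) + 8·(29 + x) = 16, i.e. 232 + 8x − 2·(116 + 3x) = 16.
Collecting terms: 2x = 16, so x = 8.
Then 2E = 116 + 3·8 = 140, so E = 70, V = 2E/4 = 35, F = 29 + 8 = 37.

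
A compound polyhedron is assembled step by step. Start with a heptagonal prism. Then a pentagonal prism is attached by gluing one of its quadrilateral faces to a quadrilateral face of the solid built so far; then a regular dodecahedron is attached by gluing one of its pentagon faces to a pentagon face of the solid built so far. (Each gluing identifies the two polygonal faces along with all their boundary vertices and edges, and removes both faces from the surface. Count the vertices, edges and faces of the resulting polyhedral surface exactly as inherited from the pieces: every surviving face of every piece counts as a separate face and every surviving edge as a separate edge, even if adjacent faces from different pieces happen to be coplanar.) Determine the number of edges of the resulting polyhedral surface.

57

A heptagonal prism: V=14, E=21, F=9.
Attach a pentagonal prism (V=10, E=15, F=7) along a 4-gon: merge 4 vertices and 4 edges, delete both glued faces → V=20, E=32, F=14.
Attach a regular dodecahedron (V=20, E=30, F=12) along a 5-gon: merge 5 vertices and 5 edges, delete both glued faces → V=35, E=57, F=24.
Check: V − E + F = 35 − 57 + 24 = 2.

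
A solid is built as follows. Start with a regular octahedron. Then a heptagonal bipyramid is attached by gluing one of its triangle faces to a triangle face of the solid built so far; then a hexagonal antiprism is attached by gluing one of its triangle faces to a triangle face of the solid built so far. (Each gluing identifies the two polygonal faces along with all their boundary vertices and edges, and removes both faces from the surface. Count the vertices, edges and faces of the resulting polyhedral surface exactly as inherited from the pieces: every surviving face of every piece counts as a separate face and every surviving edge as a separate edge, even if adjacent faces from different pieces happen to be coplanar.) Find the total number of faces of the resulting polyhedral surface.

32

A regular octahedron: V=6, E=12, F=8.
Attach a heptagonal bipyramid (V=9, E=21, F=14) along a 3-gon: merge 3 vertices and 3 edges, delete both glued faces → V=12, E=30, F=20.
Attach a hexagonal antiprism (V=12, E=24, F=14) along a 3-gon: merge 3 vertices and 3 edges, delete both glued faces → V=21, E=51, F=32.
Check: V − E + F = 21 − 51 + 32 = 2.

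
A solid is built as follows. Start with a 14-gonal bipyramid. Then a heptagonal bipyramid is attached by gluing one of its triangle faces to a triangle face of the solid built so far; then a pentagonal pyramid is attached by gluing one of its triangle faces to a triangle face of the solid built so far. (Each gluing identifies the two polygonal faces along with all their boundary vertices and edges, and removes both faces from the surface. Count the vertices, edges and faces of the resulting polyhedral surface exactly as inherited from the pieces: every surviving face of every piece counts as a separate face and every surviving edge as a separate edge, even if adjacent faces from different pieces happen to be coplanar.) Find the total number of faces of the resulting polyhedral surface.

A 14-gonal bipyramid: V=16, E=42, F=28.
Attach a heptagonal bipyramid (V=9, E=21, F=14) along a 3-gon: merge 3 vertices and 3 edges, delete both glued faces → V=22, E=60, F=40.
Attach a pentagonal pyramid (V=6, E=10, F=6) along a 3-gon: merge 3 vertices and 3 edges, delete both glued faces → V=25, E=67, F=44.
Check: V − E + F = 25 − 67 + 44 = 2.

44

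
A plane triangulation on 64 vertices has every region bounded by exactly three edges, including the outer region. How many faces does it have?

In a plane triangulation 3F = 2E and V − E + F = 2, so F = 2V − 4 = 2·64 − 4 = 124.

124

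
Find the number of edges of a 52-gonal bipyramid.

156

A bipyramid over an n-gon has 2n triangular faces and n + 2 vertices: V = 52 + 2 = 54, E = 3·52 = 156, F = 2·52 = 104.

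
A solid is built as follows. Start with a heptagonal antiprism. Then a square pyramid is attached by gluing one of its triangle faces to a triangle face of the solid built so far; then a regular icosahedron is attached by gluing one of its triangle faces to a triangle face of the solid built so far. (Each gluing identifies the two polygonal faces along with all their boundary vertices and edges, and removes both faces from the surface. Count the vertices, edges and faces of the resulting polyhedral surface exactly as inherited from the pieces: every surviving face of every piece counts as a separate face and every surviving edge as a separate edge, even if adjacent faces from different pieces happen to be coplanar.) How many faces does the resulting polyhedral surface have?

A heptagonal antiprism: V=14, E=28, F=16.
Attach a square pyramid (V=5, E=8, F=5) along a 3-gon: merge 3 vertices and 3 edges, delete both glued faces → V=16, E=33, F=19.
Attach a regular icosahedron (V=12, E=30, F=20) along a 3-gon: merge 3 vertices and 3 edges, delete both glued faces → V=25, E=60, F=37.
Check: V − E + F = 25 − 60 + 37 = 2.

37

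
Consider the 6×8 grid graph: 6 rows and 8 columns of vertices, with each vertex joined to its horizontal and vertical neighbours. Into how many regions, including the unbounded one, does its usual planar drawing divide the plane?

36

The grid has V = 6·8 = 48 vertices and E = 6·7 + 8·5 = 82 edges.
F = 2 − V + E = 2 − 48 + 82 = 36.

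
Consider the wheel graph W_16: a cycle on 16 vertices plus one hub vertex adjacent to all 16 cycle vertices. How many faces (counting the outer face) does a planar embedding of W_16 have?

17

W_16 has V = 16 + 1 = 17 vertices and E = 2·16 = 32 edges.
By Euler's formula F = 2 − V + E = 2 − 17 + 32 = 17.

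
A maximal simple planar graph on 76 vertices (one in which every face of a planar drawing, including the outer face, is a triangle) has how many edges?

222

In a plane triangulation 3F = 2E and V − E + F = 2, so E = 3V − 6 = 3·76 − 6 = 222.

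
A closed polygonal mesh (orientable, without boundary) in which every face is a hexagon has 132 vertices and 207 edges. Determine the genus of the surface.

4

Every face is a hexagon and each edge borders two faces, so 6F = 2·207, giving F = 69.
χ = V − E + F = 132 − 207 + 69 = -6.
For a closed orientable surface χ = 2 − 2g, so g = (2 − (-6))/2 = 4.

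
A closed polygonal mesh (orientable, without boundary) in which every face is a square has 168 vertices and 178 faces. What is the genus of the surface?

Every face is a square, so 2E = 4·178 = 712, giving E = 356.
χ = V − E + F = 168 − 356 + 178 = -10.
For a closed orientable surface χ = 2 − 2g, so g = (2 − (-10))/2 = 6.

6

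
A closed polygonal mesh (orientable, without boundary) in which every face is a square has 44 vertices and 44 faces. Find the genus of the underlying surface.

1

Every face is a square, so 2E = 4·44 = 176, giving E = 88.
χ = V − E + F = 44 − 88 + 44 = 0.
For a closed orientable surface χ = 2 − 2g, so g = (2 − (0))/2 = 1.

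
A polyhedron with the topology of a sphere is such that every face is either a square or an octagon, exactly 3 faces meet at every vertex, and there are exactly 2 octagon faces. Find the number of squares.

8

Let x be the number of squares; then F = 2 + x.
Edge–face incidences: 2E = 8·2 + 4·x = 16 + 4x.
Every vertex has degree 3, so 3V = 2E.
Euler: V − E + F = 2 ⇒ (2E)/3 − E + (2 + x) = 2.
Multiply by 6: 2·(2E) − 3·(2E) + 6·(2 + x) = 12, i.e. 12 + 6x − (16 + 4x) = 12.
Collecting terms: 2x − 4 = 12, so 2x = 16, so x = 8.
Then 2E = 16 + 4·8 = 48, so E = 24, V = 2E/3 = 16, F = 2 + 8 = 10.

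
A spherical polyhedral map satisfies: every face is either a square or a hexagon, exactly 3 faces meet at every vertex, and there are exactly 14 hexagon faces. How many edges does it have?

54

Let x be the number of squares; then F = 14 + x.
Edge–face incidences: 2E = 6·14 + 4·x = 84 + 4x.
Every vertex has degree 3, so 3V = 2E.
Euler: V − E + F = 2 ⇒ (2E)/3 − E + (14 + x) = 2.
Multiply by 6: 2·(2E) − 3·(2E) + 6·(14 + x) = 12, i.e. 84 + 6x − (84 + 4x) = 12.
Collecting terms: 2x = 12, so x = 6.
Then 2E = 84 + 4·6 = 108, so E = 54, V = 2E/3 = 36, F = 14 + 6 = 20.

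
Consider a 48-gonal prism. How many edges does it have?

A prism on an n-gon has two n-gon bases and n rectangular sides: V = 2·48 = 96, E = 3·48 = 144, F = 48 + 2 = 50.

144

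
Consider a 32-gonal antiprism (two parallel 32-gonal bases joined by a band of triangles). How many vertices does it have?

64

An antiprism on an n-gon has two n-gon caps and 2n triangles: V = 2·32 = 64, E = 4·32 = 128, F = 2·32 + 2 = 66.
Check: V − E + F = 64 − 128 + 66 = 2.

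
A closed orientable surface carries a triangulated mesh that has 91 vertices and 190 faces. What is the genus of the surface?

Every face is a triangle, so 2E = 3·190 = 570, giving E = 285.
χ = V − E + F = 91 − 285 + 190 = -4.
For a closed orientable surface χ = 2 − 2g, so g = (2 − (-4))/2 = 3.

3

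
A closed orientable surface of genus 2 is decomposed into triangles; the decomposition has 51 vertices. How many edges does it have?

χ = 2 − 2·2 = -2, and every face is a triangle so 3F = 2E.
V − E + F = -2 with E = 3F/2 gives 51 − (3/2 − 1)·F = -2, so F = 106 and E = 159.

159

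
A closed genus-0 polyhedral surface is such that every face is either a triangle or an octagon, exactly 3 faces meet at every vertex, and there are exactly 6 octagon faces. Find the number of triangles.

Let x be the number of triangles; then F = 6 + x.
Edge–face incidences: 2E = 8·6 + 3·x = 48 + 3x.
Every vertex has degree 3, so 3V = 2E.
Euler: V − E + F = 2 ⇒ (2E)/3 − E + (6 + x) = 2.
Multiply by 6: 2·(2E) − 3·(2E) + 6·(6 + x) = 12, i.e. 36 + 6x − (48 + 3x) = 12.
Collecting terms: 3x − 12 = 12, so 3x = 24, so x = 8.
Then 2E = 48 + 3·8 = 72, so E = 36, V = 2E/3 = 24, F = 6 + 8 = 14.

8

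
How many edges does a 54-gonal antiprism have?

216

An antiprism on an n-gon has two n-gon caps and 2n triangles: V = 2·54 = 108, E = 4·54 = 216, F = 2·54 + 2 = 110.
Check: V − E + F = 108 − 216 + 110 = 2.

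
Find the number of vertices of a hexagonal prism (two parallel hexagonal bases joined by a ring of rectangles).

12

A prism on an n-gon has two n-gon bases and n rectangular sides: V = 2·6 = 12, E = 3·6 = 18, F = 6 + 2 = 8.
Check: V − E + F = 12 − 18 + 8 = 2.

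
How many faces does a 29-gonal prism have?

31

A prism on an n-gon has two n-gon bases and n rectangular sides: V = 2·29 = 58, E = 3·29 = 87, F = 29 + 2 = 31.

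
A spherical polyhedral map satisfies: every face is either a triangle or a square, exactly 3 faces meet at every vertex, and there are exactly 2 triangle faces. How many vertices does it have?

Let x be the number of squares; then F = 2 + x.
Edge–face incidences: 2E = 3·2 + 4·x = 6 + 4x.
Every vertex has degree 3, so 3V = 2E.
Euler: V − E + F = 2 ⇒ (2E)/3 − E + (2 + x) = 2.
Multiply by 6: 2·(2E) − 3·(2E) + 6·(2 + x) = 12, i.e. 12 + 6x − (6 + 4x) = 12.
Collecting terms: 2x + 6 = 12, so 2x = 6, so x = 3.
Then 2E = 6 + 4·3 = 18, so E = 9, V = 2E/3 = 6, F = 2 + 3 = 5.

6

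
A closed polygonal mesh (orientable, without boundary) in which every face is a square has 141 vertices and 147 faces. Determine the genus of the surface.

4

Every face is a square, so 2E = 4·147 = 588, giving E = 294.
χ = V − E + F = 141 − 294 + 147 = -6.
For a closed orientable surface χ = 2 − 2g, so g = (2 − (-6))/2 = 4.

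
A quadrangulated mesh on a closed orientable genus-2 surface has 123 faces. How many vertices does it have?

χ = 2 − 2·2 = -2, and every face is a square so 4F = 2E.
E = 4·123/2 = 246. Then V = -2 + E − F = -2 + 246 − 123 = 121.

121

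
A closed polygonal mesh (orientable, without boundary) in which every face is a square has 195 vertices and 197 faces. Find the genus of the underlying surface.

2

Every face is a square, so 2E = 4·197 = 788, giving E = 394.
χ = V − E + F = 195 − 394 + 197 = -2.
For a closed orientable surface χ = 2 − 2g, so g = (2 − (-2))/2 = 2.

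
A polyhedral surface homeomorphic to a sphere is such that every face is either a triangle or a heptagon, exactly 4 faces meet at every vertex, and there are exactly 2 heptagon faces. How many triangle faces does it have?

14

Let x be the number of triangles; then F = 2 + x.
Edge–face incidences: 2E = 7·2 + 3·x = 14 + 3x.
Every vertex has degree 4, so 4V = 2E.
Euler: V − E + F = 2 ⇒ (2E)/4 − E + (2 + x) = 2.
Multiply by 8: 2·(2E) − 4·(2E) + 8·(2 + x) = 16, i.e. 16 + 8x − 2·(14 + 3x) = 16.
Collecting terms: 2x − 12 = 16, so 2x = 28, so x = 14.
Then 2E = 14 + 3·14 = 56, so E = 28, V = 2E/4 = 14, F = 2 + 14 = 16.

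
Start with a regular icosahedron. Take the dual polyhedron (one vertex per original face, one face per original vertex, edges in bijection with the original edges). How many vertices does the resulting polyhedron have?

20

The base solid has V = 12, E = 30, F = 20.
The dual swaps V and F and preserves E: V′ = F = 20, E′ = E = 30, F′ = V = 12.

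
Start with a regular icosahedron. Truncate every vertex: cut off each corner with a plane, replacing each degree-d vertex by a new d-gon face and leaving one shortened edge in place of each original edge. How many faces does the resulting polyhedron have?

32

The base solid has V = 12, E = 30, F = 20.
Truncation replaces each original edge-end by a new vertex, so V′ = 2E = 60.
Each original edge survives, and each old vertex of degree d contributes d new edges; summing degrees gives Σd = 2E, so E′ = E + 2E = 3E = 90.
Each original face survives and each original vertex becomes one new face: F′ = F + V = 32.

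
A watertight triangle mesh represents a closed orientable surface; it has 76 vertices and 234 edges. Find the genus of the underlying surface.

Every face is a triangle and each edge borders two faces, so 3F = 2·234, giving F = 156.
χ = V − E + F = 76 − 234 + 156 = -2.
For a closed orientable surface χ = 2 − 2g, so g = (2 − (-2))/2 = 2.

2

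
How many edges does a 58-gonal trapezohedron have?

The n-trapezohedron (dual of the n-antiprism) has V = 2·58 + 2 = 118, E = 4·58 = 232, F = 2·58 = 116.

232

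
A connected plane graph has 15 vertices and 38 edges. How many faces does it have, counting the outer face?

25

Euler's formula for a connected plane graph: V − E + F = 2, so F = 2 − 15 + 38 = 25.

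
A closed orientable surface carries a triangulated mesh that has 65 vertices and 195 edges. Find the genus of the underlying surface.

Every face is a triangle and each edge borders two faces, so 3F = 2·195, giving F = 130.
χ = V − E + F = 65 − 195 + 130 = 0.
For a closed orientable surface χ = 2 − 2g, so g = (2 − (0))/2 = 1.

1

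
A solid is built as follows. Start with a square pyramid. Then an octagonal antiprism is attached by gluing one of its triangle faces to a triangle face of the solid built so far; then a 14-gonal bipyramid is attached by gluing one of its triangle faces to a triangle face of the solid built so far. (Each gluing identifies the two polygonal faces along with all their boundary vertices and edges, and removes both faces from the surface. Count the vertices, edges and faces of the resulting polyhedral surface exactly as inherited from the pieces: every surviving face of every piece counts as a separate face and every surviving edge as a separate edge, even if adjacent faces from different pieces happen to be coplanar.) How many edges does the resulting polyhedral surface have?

76

A square pyramid: V=5, E=8, F=5.
Attach an octagonal antiprism (V=16, E=32, F=18) along a 3-gon: merge 3 vertices and 3 edges, delete both glued faces → V=18, E=37, F=21.
Attach a 14-gonal bipyramid (V=16, E=42, F=28) along a 3-gon: merge 3 vertices and 3 edges, delete both glued faces → V=31, E=76, F=47.
Check: V − E + F = 31 − 76 + 47 = 2.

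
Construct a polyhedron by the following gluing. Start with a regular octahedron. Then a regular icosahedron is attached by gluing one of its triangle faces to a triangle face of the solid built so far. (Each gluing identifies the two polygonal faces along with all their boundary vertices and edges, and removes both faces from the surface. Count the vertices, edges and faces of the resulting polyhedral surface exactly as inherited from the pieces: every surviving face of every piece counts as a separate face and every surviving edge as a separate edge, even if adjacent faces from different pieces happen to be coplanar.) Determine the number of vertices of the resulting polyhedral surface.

15

A regular octahedron: V=6, E=12, F=8.
Attach a regular icosahedron (V=12, E=30, F=20) along a 3-gon: merge 3 vertices and 3 edges, delete both glued faces → V=15, E=39, F=26.
Check: V − E + F = 15 − 39 + 26 = 2.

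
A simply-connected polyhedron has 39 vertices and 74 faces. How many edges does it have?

Here V − E + F = 2.
E = V + F − (2) = 39 + 74 − (2) = 111.

111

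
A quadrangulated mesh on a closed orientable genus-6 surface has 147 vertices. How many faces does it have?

χ = 2 − 2·6 = -10, and every face is a square so 4F = 2E.
V − E + F = -10 with E = 4F/2 gives 147 − (4/2 − 1)·F = -10, so F = 157 and E = 314.

157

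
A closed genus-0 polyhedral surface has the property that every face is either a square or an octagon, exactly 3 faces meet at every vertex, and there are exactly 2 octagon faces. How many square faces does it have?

Let x be the number of squares; then F = 2 + x.
Edge–face incidences: 2E = 8·2 + 4·x = 16 + 4x.
Every vertex has degree 3, so 3V = 2E.
Euler: V − E + F = 2 ⇒ (2E)/3 − E + (2 + x) = 2.
Multiply by 6: 2·(2E) − 3·(2E) + 6·(2 + x) = 12, i.e. 12 + 6x − (16 + 4x) = 12.
Collecting terms: 2x − 4 = 12, so 2x = 16, so x = 8.
Then 2E = 16 + 4·8 = 48, so E = 24, V = 2E/3 = 16, F = 2 + 8 = 10.

8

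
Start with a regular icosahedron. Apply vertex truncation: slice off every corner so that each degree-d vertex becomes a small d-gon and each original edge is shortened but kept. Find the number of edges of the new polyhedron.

The base solid has V = 12, E = 30, F = 20.
Truncation replaces each original edge-end by a new vertex, so V′ = 2E = 60.
Each original edge survives, and each old vertex of degree d contributes d new edges; summing degrees gives Σd = 2E, so E′ = E + 2E = 3E = 90.
Each original face survives and each original vertex becomes one new face: F′ = F + V = 32.

90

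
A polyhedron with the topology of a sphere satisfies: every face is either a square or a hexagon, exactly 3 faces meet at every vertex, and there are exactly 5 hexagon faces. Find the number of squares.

Let x be the number of squares; then F = 5 + x.
Edge–face incidences: 2E = 6·5 + 4·x = 30 + 4x.
Every vertex has degree 3, so 3V = 2E.
Euler: V − E + F = 2 ⇒ (2E)/3 − E + (5 + x) = 2.
Multiply by 6: 2·(2E) − 3·(2E) + 6·(5 + x) = 12, i.e. 30 + 6x − (30 + 4x) = 12.
Collecting terms: 2x = 12, so x = 6.
Then 2E = 30 + 4·6 = 54, so E = 27, V = 2E/3 = 18, F = 5 + 6 = 11.

6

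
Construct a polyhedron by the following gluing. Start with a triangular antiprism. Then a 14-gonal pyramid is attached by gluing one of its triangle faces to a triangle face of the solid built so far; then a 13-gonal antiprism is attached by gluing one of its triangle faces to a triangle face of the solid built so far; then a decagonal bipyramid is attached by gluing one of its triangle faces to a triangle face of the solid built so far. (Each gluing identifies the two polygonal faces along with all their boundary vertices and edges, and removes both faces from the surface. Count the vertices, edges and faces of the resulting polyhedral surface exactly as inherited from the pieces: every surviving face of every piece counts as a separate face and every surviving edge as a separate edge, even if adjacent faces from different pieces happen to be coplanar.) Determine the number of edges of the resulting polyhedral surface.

A triangular antiprism: V=6, E=12, F=8.
Attach a 14-gonal pyramid (V=15, E=28, F=15) along a 3-gon: merge 3 vertices and 3 edges, delete both glued faces → V=18, E=37, F=21.
Attach a 13-gonal antiprism (V=26, E=52, F=28) along a 3-gon: merge 3 vertices and 3 edges, delete both glued faces → V=41, E=86, F=47.
Attach a decagonal bipyramid (V=12, E=30, F=20) along a 3-gon: merge 3 vertices and 3 edges, delete both glued faces → V=50, E=113, F=65.
Check: V − E + F = 50 − 113 + 65 = 2.

113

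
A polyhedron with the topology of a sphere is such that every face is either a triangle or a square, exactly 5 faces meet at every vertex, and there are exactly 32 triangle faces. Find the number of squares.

Let x be the number of squares; then F = 32 + x.
Edge–face incidences: 2E = 3·32 + 4·x = 96 + 4x.
Every vertex has degree 5, so 5V = 2E.
Euler: V − E + F = 2 ⇒ (2E)/5 − E + (32 + x) = 2.
Multiply by 10: 2·(2E) − 5·(2E) + 10·(32 + x) = 20, i.e. 320 + 10x − 3·(96 + 4x) = 20.
Collecting terms: −2x + 32 = 20, so −2x = −12, so x = 6.
Then 2E = 96 + 4·6 = 120, so E = 60, V = 2E/5 = 24, F = 32 + 6 = 38.

6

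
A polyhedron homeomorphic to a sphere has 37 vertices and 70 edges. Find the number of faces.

35

Here V − E + F = 2.
F = 2 − V + E = 2 − 37 + 70 = 35.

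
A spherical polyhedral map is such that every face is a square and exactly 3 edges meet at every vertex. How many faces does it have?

6

Each face has 4 edges and each edge borders two faces, so 2E = 4F.
Each vertex has degree 3, so 3V = 2E and hence V = 4F/3.
Euler: V − E + F = 2 ⇒ (4F/3) − (4F/2) + F = 2.
Multiply by 6: (8 − 12 + 6)F = 12, i.e. 2F = 12.
So F = 6, E = 4·6/2 = 12, V = 4·6/3 = 8.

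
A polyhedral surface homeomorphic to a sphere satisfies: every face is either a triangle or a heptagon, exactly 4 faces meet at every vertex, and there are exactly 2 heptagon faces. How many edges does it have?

Let x be the number of triangles; then F = 2 + x.
Edge–face incidences: 2E = 7·2 + 3·x = 14 + 3x.
Every vertex has degree 4, so 4V = 2E.
Euler: V − E + F = 2 ⇒ (2E)/4 − E + (2 + x) = 2.
Multiply by 8: 2·(2E) − 4·(2E) + 8·(2 + x) = 16, i.e. 16 + 8x − 2·(14 + 3x) = 16.
Collecting terms: 2x − 12 = 16, so 2x = 28, so x = 14.
Then 2E = 14 + 3·14 = 56, so E = 28, V = 2E/4 = 14, F = 2 + 14 = 16.

28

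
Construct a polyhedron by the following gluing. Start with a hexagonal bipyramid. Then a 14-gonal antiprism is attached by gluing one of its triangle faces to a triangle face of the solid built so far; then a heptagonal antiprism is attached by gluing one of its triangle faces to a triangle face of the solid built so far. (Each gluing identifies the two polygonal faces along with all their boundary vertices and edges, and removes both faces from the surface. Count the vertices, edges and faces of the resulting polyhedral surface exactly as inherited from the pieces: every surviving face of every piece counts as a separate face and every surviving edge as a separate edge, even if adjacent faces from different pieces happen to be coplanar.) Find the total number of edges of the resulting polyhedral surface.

A hexagonal bipyramid: V=8, E=18, F=12.
Attach a 14-gonal antiprism (V=28, E=56, F=30) along a 3-gon: merge 3 vertices and 3 edges, delete both glued faces → V=33, E=71, F=40.
Attach a heptagonal antiprism (V=14, E=28, F=16) along a 3-gon: merge 3 vertices and 3 edges, delete both glued faces → V=44, E=96, F=54.
Check: V − E + F = 44 − 96 + 54 = 2.

96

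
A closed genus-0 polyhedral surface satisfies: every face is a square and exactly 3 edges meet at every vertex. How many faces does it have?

6

Each face has 4 edges and each edge borders two faces, so 2E = 4F.
Each vertex has degree 3, so 3V = 2E and hence V = 4F/3.
Euler: V − E + F = 2 ⇒ (4F/3) − (4F/2) + F = 2.
Multiply by 6: (8 − 12 + 6)F = 12, i.e. 2F = 12.
So F = 6, E = 4·6/2 = 12, V = 4·6/3 = 8.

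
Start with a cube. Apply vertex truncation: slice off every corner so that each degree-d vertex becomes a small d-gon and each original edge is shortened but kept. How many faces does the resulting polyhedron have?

The base solid has V = 8, E = 12, F = 6.
Truncation replaces each original edge-end by a new vertex, so V′ = 2E = 24.
Each original edge survives, and each old vertex of degree d contributes d new edges; summing degrees gives Σd = 2E, so E′ = E + 2E = 3E = 36.
Each original face survives and each original vertex becomes one new face: F′ = F + V = 14.

14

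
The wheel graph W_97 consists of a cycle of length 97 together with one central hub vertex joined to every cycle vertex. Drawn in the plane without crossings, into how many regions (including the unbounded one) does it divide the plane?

98

W_97 has V = 97 + 1 = 98 vertices and E = 2·97 = 194 edges.
By Euler's formula F = 2 − V + E = 2 − 98 + 194 = 98.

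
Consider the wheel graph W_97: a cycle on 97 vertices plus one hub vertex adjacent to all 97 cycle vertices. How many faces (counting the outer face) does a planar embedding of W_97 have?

W_97 has V = 97 + 1 = 98 vertices and E = 2·97 = 194 edges.
By Euler's formula F = 2 − V + E = 2 − 98 + 194 = 98.

98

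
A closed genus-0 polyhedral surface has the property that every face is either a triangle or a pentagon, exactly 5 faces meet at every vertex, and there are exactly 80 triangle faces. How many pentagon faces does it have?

12

Let x be the number of pentagons; then F = 80 + x.
Edge–face incidences: 2E = 3·80 + 5·x = 240 + 5x.
Every vertex has degree 5, so 5V = 2E.
Euler: V − E + F = 2 ⇒ (2E)/5 − E + (80 + x) = 2.
Multiply by 10: 2·(2E) − 5·(2E) + 10·(80 + x) = 20, i.e. 800 + 10x − 3·(240 + 5x) = 20.
Collecting terms: −5x + 80 = 20, so −5x = −60, so x = 12.
Then 2E = 240 + 5·12 = 300, so E = 150, V = 2E/5 = 60, F = 80 + 12 = 92.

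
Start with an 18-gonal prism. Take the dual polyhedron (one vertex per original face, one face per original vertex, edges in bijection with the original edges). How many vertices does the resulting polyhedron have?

The base solid has V = 36, E = 54, F = 20.
The dual swaps V and F and preserves E: V′ = F = 20, E′ = E = 54, F′ = V = 36.

20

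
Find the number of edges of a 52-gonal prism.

A prism on an n-gon has two n-gon bases and n rectangular sides: V = 2·52 = 104, E = 3·52 = 156, F = 52 + 2 = 54.

156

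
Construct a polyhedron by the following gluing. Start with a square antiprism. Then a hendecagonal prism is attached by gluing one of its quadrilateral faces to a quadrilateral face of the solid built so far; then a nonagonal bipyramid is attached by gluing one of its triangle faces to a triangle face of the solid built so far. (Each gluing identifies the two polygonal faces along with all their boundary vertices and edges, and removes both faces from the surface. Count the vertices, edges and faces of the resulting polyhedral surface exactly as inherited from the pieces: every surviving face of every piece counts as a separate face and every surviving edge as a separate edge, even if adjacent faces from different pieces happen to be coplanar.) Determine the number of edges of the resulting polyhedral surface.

69

A square antiprism: V=8, E=16, F=10.
Attach a hendecagonal prism (V=22, E=33, F=13) along a 4-gon: merge 4 vertices and 4 edges, delete both glued faces → V=26, E=45, F=21.
Attach a nonagonal bipyramid (V=11, E=27, F=18) along a 3-gon: merge 3 vertices and 3 edges, delete both glued faces → V=34, E=69, F=37.
Check: V − E + F = 34 − 69 + 37 = 2.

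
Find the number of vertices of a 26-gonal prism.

A prism on an n-gon has two n-gon bases and n rectangular sides: V = 2·26 = 52, E = 3·26 = 78, F = 26 + 2 = 28.

52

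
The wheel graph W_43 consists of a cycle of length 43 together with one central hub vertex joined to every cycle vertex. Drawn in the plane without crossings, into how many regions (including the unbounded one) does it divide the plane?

44

W_43 has V = 43 + 1 = 44 vertices and E = 2·43 = 86 edges.
By Euler's formula F = 2 − V + E = 2 − 44 + 86 = 44.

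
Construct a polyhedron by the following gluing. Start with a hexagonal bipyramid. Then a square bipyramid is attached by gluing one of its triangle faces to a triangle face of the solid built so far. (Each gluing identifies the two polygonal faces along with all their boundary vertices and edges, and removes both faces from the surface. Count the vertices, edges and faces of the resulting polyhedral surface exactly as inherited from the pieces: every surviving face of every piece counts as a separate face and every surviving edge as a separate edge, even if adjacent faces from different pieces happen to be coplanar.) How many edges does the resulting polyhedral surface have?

27

A hexagonal bipyramid: V=8, E=18, F=12.
Attach a square bipyramid (V=6, E=12, F=8) along a 3-gon: merge 3 vertices and 3 edges, delete both glued faces → V=11, E=27, F=18.
Check: V − E + F = 11 − 27 + 18 = 2.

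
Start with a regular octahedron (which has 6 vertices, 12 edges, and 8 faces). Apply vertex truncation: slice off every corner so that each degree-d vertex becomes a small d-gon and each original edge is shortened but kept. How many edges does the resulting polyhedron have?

36

Truncation replaces each original edge-end by a new vertex, so V′ = 2E = 24.
Each original edge survives, and each old vertex of degree d contributes d new edges; summing degrees gives Σd = 2E, so E′ = E + 2E = 3E = 36.
Each original face survives and each original vertex becomes one new face: F′ = F + V = 14.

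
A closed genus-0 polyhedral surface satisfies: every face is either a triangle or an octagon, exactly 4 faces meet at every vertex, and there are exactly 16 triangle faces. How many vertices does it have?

Let x be the number of octagons; then F = 16 + x.
Edge–face incidences: 2E = 3·16 + 8·x = 48 + 8x.
Every vertex has degree 4, so 4V = 2E.
Euler: V − E + F = 2 ⇒ (2E)/4 − E + (16 + x) = 2.
Multiply by 8: 2·(2E) − 4·(2E) + 8·(16 + x) = 16, i.e. 128 + 8x − 2·(48 + 8x) = 16.
Collecting terms: −8x + 32 = 16, so −8x = −16, so x = 2.
Then 2E = 48 + 8·2 = 64, so E = 32, V = 2E/4 = 16, F = 16 + 2 = 18.

16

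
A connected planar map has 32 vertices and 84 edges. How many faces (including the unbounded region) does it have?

Euler's formula for a connected plane graph: V − E + F = 2, so F = 2 − 32 + 84 = 54.

54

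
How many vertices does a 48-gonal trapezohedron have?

The n-trapezohedron (dual of the n-antiprism) has V = 2·48 + 2 = 98, E = 4·48 = 192, F = 2·48 = 96.
Check: V − E + F = 98 − 192 + 96 = 2.

98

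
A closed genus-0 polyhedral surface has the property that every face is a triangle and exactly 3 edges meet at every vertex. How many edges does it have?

6

Each face has 3 edges and each edge borders two faces, so 2E = 3F.
Each vertex has degree 3, so 3V = 2E and hence V = 3F/3.
Euler: V − E + F = 2 ⇒ (3F/3) − (3F/2) + F = 2.
Multiply by 6: (6 − 9 + 6)F = 12, i.e. 3F = 12.
So F = 4, E = 3·4/2 = 6, V = 3·4/3 = 4.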